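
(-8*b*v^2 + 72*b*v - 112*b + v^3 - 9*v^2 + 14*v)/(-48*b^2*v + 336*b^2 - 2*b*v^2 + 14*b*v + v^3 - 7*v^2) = (v - 2)/(6*b + v)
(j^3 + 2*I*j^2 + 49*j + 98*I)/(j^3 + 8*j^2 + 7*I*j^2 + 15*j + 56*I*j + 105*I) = (j^2 - 5*I*j + 14)/(j^2 + 8*j + 15)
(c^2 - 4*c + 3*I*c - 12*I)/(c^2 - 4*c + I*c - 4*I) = (c + 3*I)/(c + I)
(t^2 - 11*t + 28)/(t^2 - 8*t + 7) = (t - 4)/(t - 1)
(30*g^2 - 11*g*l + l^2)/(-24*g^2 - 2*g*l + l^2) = (-5*g + l)/(4*g + l)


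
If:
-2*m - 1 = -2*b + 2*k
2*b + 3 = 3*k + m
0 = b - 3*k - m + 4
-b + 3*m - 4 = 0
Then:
No Solution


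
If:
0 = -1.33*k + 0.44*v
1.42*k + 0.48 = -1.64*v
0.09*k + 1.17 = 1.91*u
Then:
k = -0.08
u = 0.61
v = -0.23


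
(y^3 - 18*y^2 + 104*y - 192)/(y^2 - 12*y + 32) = y - 6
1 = 1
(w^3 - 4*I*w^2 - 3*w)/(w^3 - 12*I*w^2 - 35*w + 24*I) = w/(w - 8*I)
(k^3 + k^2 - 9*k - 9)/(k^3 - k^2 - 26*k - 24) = (k^2 - 9)/(k^2 - 2*k - 24)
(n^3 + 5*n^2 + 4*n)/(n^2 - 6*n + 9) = n*(n^2 + 5*n + 4)/(n^2 - 6*n + 9)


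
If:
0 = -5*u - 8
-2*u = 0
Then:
No Solution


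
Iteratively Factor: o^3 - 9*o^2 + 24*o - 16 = (o - 1)*(o^2 - 8*o + 16) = (o - 4)*(o - 1)*(o - 4)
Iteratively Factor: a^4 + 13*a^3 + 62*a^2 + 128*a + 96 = (a + 4)*(a^3 + 9*a^2 + 26*a + 24) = (a + 4)^2*(a^2 + 5*a + 6) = (a + 2)*(a + 4)^2*(a + 3)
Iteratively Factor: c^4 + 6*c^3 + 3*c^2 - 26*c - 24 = (c - 2)*(c^3 + 8*c^2 + 19*c + 12) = (c - 2)*(c + 3)*(c^2 + 5*c + 4) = (c - 2)*(c + 1)*(c + 3)*(c + 4)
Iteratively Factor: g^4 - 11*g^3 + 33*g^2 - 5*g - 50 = (g - 5)*(g^3 - 6*g^2 + 3*g + 10) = (g - 5)*(g - 2)*(g^2 - 4*g - 5) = (g - 5)*(g - 2)*(g + 1)*(g - 5)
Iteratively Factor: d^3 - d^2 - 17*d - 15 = (d + 3)*(d^2 - 4*d - 5) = (d - 5)*(d + 3)*(d + 1)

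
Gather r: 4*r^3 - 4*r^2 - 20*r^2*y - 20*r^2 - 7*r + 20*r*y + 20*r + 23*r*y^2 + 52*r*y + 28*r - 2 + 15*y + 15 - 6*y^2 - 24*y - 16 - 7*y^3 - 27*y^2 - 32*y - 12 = 4*r^3 + r^2*(-20*y - 24) + r*(23*y^2 + 72*y + 41) - 7*y^3 - 33*y^2 - 41*y - 15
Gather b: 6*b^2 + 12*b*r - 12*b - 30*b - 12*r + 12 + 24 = 6*b^2 + b*(12*r - 42) - 12*r + 36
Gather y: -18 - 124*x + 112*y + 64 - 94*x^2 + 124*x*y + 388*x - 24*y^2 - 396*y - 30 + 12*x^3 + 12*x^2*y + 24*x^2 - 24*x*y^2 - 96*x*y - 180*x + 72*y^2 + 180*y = 12*x^3 - 70*x^2 + 84*x + y^2*(48 - 24*x) + y*(12*x^2 + 28*x - 104) + 16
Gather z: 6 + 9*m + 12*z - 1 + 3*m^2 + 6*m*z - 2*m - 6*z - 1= 3*m^2 + 7*m + z*(6*m + 6) + 4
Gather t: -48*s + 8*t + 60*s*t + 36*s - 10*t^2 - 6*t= -12*s - 10*t^2 + t*(60*s + 2)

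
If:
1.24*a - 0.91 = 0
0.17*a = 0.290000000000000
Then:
No Solution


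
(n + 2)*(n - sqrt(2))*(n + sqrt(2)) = n^3 + 2*n^2 - 2*n - 4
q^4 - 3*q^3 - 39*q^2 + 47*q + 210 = (q - 7)*(q - 3)*(q + 2)*(q + 5)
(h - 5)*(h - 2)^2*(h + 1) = h^4 - 8*h^3 + 15*h^2 + 4*h - 20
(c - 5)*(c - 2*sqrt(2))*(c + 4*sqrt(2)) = c^3 - 5*c^2 + 2*sqrt(2)*c^2 - 16*c - 10*sqrt(2)*c + 80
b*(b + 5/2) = b^2 + 5*b/2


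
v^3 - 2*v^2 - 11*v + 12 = (v - 4)*(v - 1)*(v + 3)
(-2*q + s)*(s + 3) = -2*q*s - 6*q + s^2 + 3*s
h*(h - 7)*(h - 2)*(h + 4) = h^4 - 5*h^3 - 22*h^2 + 56*h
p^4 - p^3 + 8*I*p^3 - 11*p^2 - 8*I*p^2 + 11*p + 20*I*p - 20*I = (p - 1)*(p - I)*(p + 4*I)*(p + 5*I)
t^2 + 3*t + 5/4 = (t + 1/2)*(t + 5/2)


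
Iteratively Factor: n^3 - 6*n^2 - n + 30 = (n + 2)*(n^2 - 8*n + 15) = (n - 5)*(n + 2)*(n - 3)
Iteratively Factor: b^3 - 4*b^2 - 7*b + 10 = (b + 2)*(b^2 - 6*b + 5) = (b - 1)*(b + 2)*(b - 5)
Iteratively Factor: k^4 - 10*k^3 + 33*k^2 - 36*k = (k)*(k^3 - 10*k^2 + 33*k - 36) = k*(k - 4)*(k^2 - 6*k + 9) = k*(k - 4)*(k - 3)*(k - 3)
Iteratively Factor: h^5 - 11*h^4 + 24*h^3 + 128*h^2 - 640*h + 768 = (h - 4)*(h^4 - 7*h^3 - 4*h^2 + 112*h - 192) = (h - 4)*(h - 3)*(h^3 - 4*h^2 - 16*h + 64) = (h - 4)^2*(h - 3)*(h^2 - 16) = (h - 4)^2*(h - 3)*(h + 4)*(h - 4)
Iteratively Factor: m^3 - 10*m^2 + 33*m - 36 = (m - 3)*(m^2 - 7*m + 12) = (m - 3)^2*(m - 4)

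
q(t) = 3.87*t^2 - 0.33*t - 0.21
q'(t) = 7.74*t - 0.33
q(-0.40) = 0.54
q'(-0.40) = -3.43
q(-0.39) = 0.51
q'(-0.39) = -3.35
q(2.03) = 15.07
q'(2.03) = 15.38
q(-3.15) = 39.23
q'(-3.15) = -24.71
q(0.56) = 0.82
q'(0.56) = 4.00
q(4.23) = 67.64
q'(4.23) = 32.41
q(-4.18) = 68.79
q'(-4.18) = -32.68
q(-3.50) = 48.35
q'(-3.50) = -27.42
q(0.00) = -0.21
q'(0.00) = -0.33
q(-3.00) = 35.61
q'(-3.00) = -23.55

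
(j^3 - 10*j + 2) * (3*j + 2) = 3*j^4 + 2*j^3 - 30*j^2 - 14*j + 4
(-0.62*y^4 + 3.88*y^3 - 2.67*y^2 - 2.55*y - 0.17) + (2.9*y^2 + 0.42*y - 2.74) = -0.62*y^4 + 3.88*y^3 + 0.23*y^2 - 2.13*y - 2.91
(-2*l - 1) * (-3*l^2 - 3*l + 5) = 6*l^3 + 9*l^2 - 7*l - 5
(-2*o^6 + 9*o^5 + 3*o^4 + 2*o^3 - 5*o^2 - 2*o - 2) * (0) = 0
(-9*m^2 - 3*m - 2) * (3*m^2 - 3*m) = -27*m^4 + 18*m^3 + 3*m^2 + 6*m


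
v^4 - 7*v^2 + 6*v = v*(v - 2)*(v - 1)*(v + 3)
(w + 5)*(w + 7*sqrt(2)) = w^2 + 5*w + 7*sqrt(2)*w + 35*sqrt(2)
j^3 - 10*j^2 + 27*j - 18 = (j - 6)*(j - 3)*(j - 1)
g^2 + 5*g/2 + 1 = (g + 1/2)*(g + 2)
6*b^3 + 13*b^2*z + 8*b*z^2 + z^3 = (b + z)^2*(6*b + z)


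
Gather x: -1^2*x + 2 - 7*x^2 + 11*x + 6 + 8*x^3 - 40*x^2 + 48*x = 8*x^3 - 47*x^2 + 58*x + 8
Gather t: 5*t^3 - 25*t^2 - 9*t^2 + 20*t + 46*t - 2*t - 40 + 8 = 5*t^3 - 34*t^2 + 64*t - 32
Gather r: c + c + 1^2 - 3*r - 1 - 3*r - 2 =2*c - 6*r - 2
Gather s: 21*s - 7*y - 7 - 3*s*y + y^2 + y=s*(21 - 3*y) + y^2 - 6*y - 7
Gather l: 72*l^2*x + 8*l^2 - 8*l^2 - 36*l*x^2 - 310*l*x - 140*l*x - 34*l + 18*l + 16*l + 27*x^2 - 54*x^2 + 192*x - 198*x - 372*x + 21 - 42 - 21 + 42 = 72*l^2*x + l*(-36*x^2 - 450*x) - 27*x^2 - 378*x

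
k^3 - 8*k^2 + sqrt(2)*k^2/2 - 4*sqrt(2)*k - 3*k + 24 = (k - 8)*(k - sqrt(2))*(k + 3*sqrt(2)/2)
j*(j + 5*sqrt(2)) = j^2 + 5*sqrt(2)*j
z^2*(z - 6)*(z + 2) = z^4 - 4*z^3 - 12*z^2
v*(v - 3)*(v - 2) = v^3 - 5*v^2 + 6*v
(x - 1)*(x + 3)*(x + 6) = x^3 + 8*x^2 + 9*x - 18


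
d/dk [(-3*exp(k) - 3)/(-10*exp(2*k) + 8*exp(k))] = 3*(-5*exp(2*k) - 10*exp(k) + 4)*exp(-k)/(2*(25*exp(2*k) - 40*exp(k) + 16))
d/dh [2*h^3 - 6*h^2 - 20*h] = 6*h^2 - 12*h - 20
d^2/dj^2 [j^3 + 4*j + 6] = 6*j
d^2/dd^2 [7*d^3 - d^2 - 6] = 42*d - 2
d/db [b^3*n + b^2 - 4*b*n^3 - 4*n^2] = 3*b^2*n + 2*b - 4*n^3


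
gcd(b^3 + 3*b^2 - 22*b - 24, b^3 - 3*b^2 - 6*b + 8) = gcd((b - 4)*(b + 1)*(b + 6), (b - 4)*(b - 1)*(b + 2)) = b - 4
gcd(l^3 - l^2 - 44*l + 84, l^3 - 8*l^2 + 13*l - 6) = l - 6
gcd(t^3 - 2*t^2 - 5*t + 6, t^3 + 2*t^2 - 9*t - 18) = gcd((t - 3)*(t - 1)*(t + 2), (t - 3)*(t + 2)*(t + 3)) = t^2 - t - 6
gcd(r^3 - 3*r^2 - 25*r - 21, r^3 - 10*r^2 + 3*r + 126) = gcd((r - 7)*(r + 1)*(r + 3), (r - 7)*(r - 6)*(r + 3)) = r^2 - 4*r - 21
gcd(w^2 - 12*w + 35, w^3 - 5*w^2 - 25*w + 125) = w - 5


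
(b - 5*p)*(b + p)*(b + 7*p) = b^3 + 3*b^2*p - 33*b*p^2 - 35*p^3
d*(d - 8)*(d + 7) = d^3 - d^2 - 56*d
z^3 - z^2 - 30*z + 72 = (z - 4)*(z - 3)*(z + 6)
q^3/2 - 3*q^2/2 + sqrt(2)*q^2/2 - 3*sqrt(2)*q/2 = q*(q/2 + sqrt(2)/2)*(q - 3)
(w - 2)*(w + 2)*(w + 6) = w^3 + 6*w^2 - 4*w - 24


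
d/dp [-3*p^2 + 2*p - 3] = 2 - 6*p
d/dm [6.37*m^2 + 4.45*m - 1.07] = 12.74*m + 4.45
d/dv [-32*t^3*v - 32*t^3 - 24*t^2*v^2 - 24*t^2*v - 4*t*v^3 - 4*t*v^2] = 4*t*(-8*t^2 - 12*t*v - 6*t - 3*v^2 - 2*v)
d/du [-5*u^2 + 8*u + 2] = 8 - 10*u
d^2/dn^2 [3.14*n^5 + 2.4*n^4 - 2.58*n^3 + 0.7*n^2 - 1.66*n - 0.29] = 62.8*n^3 + 28.8*n^2 - 15.48*n + 1.4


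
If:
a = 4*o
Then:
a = 4*o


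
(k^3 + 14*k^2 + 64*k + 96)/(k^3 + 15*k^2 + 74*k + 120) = (k + 4)/(k + 5)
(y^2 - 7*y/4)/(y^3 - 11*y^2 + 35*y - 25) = y*(4*y - 7)/(4*(y^3 - 11*y^2 + 35*y - 25))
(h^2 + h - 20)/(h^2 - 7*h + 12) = (h + 5)/(h - 3)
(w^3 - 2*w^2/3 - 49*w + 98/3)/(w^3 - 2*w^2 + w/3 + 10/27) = 9*(w^2 - 49)/(9*w^2 - 12*w - 5)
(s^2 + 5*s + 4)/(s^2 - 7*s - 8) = (s + 4)/(s - 8)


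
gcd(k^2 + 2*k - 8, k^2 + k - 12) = k + 4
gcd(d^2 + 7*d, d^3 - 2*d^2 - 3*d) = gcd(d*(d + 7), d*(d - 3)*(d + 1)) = d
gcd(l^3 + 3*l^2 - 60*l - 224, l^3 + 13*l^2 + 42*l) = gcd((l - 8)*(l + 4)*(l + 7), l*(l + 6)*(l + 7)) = l + 7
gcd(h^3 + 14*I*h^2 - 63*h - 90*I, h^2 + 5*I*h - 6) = h + 3*I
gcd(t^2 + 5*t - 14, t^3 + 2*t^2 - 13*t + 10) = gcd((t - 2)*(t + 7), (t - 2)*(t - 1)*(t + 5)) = t - 2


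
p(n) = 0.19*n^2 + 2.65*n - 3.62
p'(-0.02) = 2.64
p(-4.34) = -11.54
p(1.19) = -0.20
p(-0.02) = -3.67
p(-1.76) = -7.70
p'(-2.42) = 1.73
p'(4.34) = 4.30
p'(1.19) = 3.10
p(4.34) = 11.46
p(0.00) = -3.62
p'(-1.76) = 1.98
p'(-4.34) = 1.00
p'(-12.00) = -1.91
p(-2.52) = -9.09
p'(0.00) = 2.65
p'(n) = 0.38*n + 2.65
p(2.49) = 4.16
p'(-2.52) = 1.69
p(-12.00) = -8.06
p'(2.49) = 3.60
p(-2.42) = -8.92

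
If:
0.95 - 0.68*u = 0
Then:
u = 1.40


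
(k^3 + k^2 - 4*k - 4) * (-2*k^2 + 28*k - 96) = -2*k^5 + 26*k^4 - 60*k^3 - 200*k^2 + 272*k + 384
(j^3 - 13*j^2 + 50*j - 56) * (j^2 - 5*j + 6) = j^5 - 18*j^4 + 121*j^3 - 384*j^2 + 580*j - 336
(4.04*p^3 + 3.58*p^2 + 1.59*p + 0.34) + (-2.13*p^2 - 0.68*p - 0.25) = 4.04*p^3 + 1.45*p^2 + 0.91*p + 0.09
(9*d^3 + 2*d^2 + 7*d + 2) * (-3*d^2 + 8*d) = -27*d^5 + 66*d^4 - 5*d^3 + 50*d^2 + 16*d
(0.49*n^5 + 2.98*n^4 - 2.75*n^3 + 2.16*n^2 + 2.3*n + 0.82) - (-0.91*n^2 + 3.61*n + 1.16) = 0.49*n^5 + 2.98*n^4 - 2.75*n^3 + 3.07*n^2 - 1.31*n - 0.34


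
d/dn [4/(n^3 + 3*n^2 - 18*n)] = 12*(-n^2 - 2*n + 6)/(n^2*(n^2 + 3*n - 18)^2)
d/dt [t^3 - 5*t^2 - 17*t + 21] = 3*t^2 - 10*t - 17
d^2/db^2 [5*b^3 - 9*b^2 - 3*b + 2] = 30*b - 18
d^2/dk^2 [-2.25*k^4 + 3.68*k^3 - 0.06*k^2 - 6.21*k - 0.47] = -27.0*k^2 + 22.08*k - 0.12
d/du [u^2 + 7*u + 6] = 2*u + 7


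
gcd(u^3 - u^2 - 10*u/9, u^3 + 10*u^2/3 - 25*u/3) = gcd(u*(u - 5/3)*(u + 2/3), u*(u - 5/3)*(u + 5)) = u^2 - 5*u/3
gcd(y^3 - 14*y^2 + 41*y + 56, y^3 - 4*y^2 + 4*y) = 1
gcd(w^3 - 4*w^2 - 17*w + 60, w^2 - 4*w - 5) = w - 5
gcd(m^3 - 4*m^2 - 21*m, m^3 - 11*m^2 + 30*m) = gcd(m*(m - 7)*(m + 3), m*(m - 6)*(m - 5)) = m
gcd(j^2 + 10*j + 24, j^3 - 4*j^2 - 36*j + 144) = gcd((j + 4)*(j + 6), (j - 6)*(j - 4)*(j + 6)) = j + 6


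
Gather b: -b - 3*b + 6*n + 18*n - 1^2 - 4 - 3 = -4*b + 24*n - 8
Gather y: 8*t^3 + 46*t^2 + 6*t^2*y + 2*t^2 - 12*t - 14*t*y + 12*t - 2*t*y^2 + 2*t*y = 8*t^3 + 48*t^2 - 2*t*y^2 + y*(6*t^2 - 12*t)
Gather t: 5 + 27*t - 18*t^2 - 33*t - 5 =-18*t^2 - 6*t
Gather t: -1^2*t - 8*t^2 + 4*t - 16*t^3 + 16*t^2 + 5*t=-16*t^3 + 8*t^2 + 8*t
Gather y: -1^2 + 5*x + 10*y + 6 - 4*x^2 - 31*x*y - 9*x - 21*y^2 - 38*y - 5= -4*x^2 - 4*x - 21*y^2 + y*(-31*x - 28)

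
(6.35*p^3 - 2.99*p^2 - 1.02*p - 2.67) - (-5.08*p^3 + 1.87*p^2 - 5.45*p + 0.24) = 11.43*p^3 - 4.86*p^2 + 4.43*p - 2.91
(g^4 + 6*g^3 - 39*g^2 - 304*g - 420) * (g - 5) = g^5 + g^4 - 69*g^3 - 109*g^2 + 1100*g + 2100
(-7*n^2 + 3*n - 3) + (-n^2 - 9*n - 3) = -8*n^2 - 6*n - 6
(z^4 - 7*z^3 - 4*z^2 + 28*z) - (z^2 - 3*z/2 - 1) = z^4 - 7*z^3 - 5*z^2 + 59*z/2 + 1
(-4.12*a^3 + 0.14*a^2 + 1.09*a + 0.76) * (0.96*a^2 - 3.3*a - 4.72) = -3.9552*a^5 + 13.7304*a^4 + 20.0308*a^3 - 3.5282*a^2 - 7.6528*a - 3.5872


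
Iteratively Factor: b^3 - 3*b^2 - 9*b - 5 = (b + 1)*(b^2 - 4*b - 5) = (b - 5)*(b + 1)*(b + 1)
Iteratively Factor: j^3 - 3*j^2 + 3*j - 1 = (j - 1)*(j^2 - 2*j + 1) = (j - 1)^2*(j - 1)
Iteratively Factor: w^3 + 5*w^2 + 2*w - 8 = (w - 1)*(w^2 + 6*w + 8) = (w - 1)*(w + 2)*(w + 4)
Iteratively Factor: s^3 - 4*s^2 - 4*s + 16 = (s - 2)*(s^2 - 2*s - 8) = (s - 2)*(s + 2)*(s - 4)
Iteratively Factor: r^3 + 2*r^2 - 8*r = (r - 2)*(r^2 + 4*r) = r*(r - 2)*(r + 4)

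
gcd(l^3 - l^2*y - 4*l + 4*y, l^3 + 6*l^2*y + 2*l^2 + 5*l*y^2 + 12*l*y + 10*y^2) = l + 2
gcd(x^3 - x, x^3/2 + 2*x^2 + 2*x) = x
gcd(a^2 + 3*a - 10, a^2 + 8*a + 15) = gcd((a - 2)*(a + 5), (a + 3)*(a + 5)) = a + 5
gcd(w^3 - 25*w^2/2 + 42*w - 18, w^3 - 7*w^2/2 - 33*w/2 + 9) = w^2 - 13*w/2 + 3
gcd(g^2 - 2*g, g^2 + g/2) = g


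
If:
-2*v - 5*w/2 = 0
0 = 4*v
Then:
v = 0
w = 0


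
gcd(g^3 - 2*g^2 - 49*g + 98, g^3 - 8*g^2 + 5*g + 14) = g^2 - 9*g + 14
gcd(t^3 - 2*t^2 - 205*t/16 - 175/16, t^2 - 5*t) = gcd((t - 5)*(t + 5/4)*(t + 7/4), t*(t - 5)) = t - 5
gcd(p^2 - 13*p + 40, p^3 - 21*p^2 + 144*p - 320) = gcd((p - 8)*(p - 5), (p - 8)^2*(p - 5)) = p^2 - 13*p + 40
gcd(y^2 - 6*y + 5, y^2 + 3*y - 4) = y - 1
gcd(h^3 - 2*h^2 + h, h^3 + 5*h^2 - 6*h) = h^2 - h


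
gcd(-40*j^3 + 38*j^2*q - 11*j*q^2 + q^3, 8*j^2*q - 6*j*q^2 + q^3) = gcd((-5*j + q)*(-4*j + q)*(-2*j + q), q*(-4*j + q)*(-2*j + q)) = 8*j^2 - 6*j*q + q^2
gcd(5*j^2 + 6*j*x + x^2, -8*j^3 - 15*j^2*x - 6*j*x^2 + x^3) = j + x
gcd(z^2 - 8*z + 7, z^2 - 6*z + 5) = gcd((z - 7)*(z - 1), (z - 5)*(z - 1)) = z - 1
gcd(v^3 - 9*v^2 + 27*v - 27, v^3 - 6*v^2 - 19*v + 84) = v - 3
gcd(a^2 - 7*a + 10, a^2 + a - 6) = a - 2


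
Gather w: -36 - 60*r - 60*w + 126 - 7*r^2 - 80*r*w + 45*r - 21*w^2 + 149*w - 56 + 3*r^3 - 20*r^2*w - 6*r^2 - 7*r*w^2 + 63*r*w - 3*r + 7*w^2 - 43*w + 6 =3*r^3 - 13*r^2 - 18*r + w^2*(-7*r - 14) + w*(-20*r^2 - 17*r + 46) + 40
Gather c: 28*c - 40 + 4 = 28*c - 36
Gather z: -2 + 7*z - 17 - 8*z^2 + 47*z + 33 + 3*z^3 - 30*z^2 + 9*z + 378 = 3*z^3 - 38*z^2 + 63*z + 392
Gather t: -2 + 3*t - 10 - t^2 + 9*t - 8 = -t^2 + 12*t - 20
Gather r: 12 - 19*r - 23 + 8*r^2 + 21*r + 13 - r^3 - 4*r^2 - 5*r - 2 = -r^3 + 4*r^2 - 3*r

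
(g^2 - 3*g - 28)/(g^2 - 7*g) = (g + 4)/g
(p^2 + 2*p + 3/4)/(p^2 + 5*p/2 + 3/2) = (p + 1/2)/(p + 1)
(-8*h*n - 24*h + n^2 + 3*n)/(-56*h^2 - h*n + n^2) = (n + 3)/(7*h + n)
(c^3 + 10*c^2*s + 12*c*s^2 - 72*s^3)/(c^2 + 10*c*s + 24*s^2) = (c^2 + 4*c*s - 12*s^2)/(c + 4*s)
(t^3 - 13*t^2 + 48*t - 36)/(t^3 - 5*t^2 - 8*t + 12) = (t - 6)/(t + 2)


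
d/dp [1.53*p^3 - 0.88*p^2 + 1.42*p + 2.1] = 4.59*p^2 - 1.76*p + 1.42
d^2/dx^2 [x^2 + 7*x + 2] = 2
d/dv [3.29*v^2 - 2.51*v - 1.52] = 6.58*v - 2.51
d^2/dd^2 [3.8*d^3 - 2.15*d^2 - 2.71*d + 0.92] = 22.8*d - 4.3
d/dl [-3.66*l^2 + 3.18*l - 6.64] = 3.18 - 7.32*l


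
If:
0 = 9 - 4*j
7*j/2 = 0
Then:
No Solution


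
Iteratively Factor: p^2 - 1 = (p + 1)*(p - 1)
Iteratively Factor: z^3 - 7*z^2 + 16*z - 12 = (z - 2)*(z^2 - 5*z + 6) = (z - 3)*(z - 2)*(z - 2)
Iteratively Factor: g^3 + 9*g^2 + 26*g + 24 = (g + 4)*(g^2 + 5*g + 6) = (g + 3)*(g + 4)*(g + 2)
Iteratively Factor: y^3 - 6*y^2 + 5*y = (y)*(y^2 - 6*y + 5) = y*(y - 5)*(y - 1)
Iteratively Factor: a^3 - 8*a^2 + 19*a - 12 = (a - 3)*(a^2 - 5*a + 4) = (a - 3)*(a - 1)*(a - 4)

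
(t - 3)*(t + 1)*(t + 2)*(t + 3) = t^4 + 3*t^3 - 7*t^2 - 27*t - 18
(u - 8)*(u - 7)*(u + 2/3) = u^3 - 43*u^2/3 + 46*u + 112/3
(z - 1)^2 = z^2 - 2*z + 1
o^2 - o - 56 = (o - 8)*(o + 7)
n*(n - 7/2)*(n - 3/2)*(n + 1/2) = n^4 - 9*n^3/2 + 11*n^2/4 + 21*n/8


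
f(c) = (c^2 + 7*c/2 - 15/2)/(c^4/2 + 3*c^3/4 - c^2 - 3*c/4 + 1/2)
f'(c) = (2*c + 7/2)/(c^4/2 + 3*c^3/4 - c^2 - 3*c/4 + 1/2) + (c^2 + 7*c/2 - 15/2)*(-2*c^3 - 9*c^2/4 + 2*c + 3/4)/(c^4/2 + 3*c^3/4 - c^2 - 3*c/4 + 1/2)^2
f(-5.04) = 0.00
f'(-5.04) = -0.03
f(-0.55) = -17.18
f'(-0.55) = 27.10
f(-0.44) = -14.96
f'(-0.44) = 14.43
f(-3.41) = -0.27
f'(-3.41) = -0.54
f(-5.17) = 0.00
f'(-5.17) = -0.03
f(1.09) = -14.56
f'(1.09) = 231.29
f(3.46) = 0.19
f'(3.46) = -0.10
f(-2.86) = -0.90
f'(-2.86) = -2.24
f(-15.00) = 0.01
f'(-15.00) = 0.00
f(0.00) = -15.00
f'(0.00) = -15.50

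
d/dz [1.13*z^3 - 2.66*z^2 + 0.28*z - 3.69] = 3.39*z^2 - 5.32*z + 0.28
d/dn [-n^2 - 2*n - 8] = -2*n - 2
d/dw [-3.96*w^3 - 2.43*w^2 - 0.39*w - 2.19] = -11.88*w^2 - 4.86*w - 0.39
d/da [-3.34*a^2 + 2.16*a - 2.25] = 2.16 - 6.68*a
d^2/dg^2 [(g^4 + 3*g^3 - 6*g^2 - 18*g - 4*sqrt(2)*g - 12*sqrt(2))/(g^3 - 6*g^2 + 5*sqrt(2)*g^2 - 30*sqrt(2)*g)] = 2*(-45*sqrt(2)*g^6 + 98*g^6 - 954*g^5 + 798*sqrt(2)*g^5 - 810*sqrt(2)*g^4 + 5604*g^4 + 1332*g^3 + 1852*sqrt(2)*g^3 - 3096*sqrt(2)*g^2 + 6480*g^2 - 12960*g + 10800*sqrt(2)*g - 21600*sqrt(2))/(g^3*(g^6 - 18*g^5 + 15*sqrt(2)*g^5 - 270*sqrt(2)*g^4 + 258*g^4 - 2916*g^3 + 1870*sqrt(2)*g^3 - 7740*sqrt(2)*g^2 + 16200*g^2 - 32400*g + 27000*sqrt(2)*g - 54000*sqrt(2)))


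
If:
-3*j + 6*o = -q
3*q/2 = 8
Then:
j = 2*o + 16/9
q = 16/3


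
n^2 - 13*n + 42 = (n - 7)*(n - 6)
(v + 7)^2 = v^2 + 14*v + 49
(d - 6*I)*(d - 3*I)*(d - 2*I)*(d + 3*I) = d^4 - 8*I*d^3 - 3*d^2 - 72*I*d - 108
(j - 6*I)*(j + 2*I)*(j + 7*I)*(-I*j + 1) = -I*j^4 + 4*j^3 - 37*I*j^2 + 124*j + 84*I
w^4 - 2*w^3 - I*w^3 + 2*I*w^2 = w^2*(w - 2)*(w - I)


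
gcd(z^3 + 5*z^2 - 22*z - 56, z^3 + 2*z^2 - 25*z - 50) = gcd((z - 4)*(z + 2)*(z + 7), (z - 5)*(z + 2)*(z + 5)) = z + 2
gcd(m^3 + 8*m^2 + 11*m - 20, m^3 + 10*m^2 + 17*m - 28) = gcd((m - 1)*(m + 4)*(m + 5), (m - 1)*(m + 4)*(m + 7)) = m^2 + 3*m - 4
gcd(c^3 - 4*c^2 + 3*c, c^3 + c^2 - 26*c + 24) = c - 1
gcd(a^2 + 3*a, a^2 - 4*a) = a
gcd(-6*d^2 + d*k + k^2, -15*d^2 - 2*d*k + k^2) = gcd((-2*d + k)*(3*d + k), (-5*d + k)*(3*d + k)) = 3*d + k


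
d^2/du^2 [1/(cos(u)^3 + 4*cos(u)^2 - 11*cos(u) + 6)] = (-9*sin(u)^4 + 163*sin(u)^2 - 49*cos(u)/2 - 31*cos(3*u)/2 + 40)/((cos(u) - 1)^4*(cos(u) + 6)^3)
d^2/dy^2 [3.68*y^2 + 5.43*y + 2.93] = 7.36000000000000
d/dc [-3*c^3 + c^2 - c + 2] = -9*c^2 + 2*c - 1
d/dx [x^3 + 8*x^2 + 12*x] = 3*x^2 + 16*x + 12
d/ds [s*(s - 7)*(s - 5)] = 3*s^2 - 24*s + 35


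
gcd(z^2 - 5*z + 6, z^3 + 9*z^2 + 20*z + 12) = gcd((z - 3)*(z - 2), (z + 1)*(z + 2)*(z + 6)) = 1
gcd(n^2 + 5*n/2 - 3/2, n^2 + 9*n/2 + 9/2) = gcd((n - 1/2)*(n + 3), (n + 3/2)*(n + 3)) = n + 3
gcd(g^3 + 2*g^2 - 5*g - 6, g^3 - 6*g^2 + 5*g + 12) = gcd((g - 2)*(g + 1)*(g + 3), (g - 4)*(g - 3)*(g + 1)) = g + 1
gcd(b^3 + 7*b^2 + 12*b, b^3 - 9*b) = b^2 + 3*b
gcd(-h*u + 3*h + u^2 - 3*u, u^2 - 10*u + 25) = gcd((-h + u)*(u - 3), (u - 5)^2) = 1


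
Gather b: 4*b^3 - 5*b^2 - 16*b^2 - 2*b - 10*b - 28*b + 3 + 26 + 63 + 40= 4*b^3 - 21*b^2 - 40*b + 132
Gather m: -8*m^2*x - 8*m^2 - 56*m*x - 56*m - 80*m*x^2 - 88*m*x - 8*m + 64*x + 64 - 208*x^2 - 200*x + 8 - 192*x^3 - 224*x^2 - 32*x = m^2*(-8*x - 8) + m*(-80*x^2 - 144*x - 64) - 192*x^3 - 432*x^2 - 168*x + 72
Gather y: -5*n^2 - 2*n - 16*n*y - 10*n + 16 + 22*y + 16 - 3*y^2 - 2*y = -5*n^2 - 12*n - 3*y^2 + y*(20 - 16*n) + 32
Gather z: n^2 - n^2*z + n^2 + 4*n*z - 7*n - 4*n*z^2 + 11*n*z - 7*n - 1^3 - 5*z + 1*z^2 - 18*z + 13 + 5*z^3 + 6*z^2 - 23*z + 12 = 2*n^2 - 14*n + 5*z^3 + z^2*(7 - 4*n) + z*(-n^2 + 15*n - 46) + 24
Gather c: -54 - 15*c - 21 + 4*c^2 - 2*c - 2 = 4*c^2 - 17*c - 77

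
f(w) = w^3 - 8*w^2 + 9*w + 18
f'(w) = 3*w^2 - 16*w + 9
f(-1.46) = -15.30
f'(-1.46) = 38.75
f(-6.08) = -557.21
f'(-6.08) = 217.18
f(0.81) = 20.57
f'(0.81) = -1.99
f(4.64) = -12.58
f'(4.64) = -0.65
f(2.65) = 4.28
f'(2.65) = -12.33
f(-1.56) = -19.31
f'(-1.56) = 41.26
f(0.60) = 20.74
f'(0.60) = 0.48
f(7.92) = 84.26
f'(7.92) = 70.46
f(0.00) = 18.00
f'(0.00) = 9.00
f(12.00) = 702.00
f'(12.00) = 249.00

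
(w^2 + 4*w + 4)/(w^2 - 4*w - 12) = (w + 2)/(w - 6)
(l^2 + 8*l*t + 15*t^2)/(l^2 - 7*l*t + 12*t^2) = (l^2 + 8*l*t + 15*t^2)/(l^2 - 7*l*t + 12*t^2)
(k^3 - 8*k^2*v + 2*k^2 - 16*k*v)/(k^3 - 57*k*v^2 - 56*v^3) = k*(k + 2)/(k^2 + 8*k*v + 7*v^2)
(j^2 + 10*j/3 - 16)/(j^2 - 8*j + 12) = (j^2 + 10*j/3 - 16)/(j^2 - 8*j + 12)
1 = 1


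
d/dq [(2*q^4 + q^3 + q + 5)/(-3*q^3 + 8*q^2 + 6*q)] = (-6*q^6 + 32*q^5 + 44*q^4 + 18*q^3 + 37*q^2 - 80*q - 30)/(q^2*(9*q^4 - 48*q^3 + 28*q^2 + 96*q + 36))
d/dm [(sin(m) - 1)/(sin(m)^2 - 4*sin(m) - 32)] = (2*sin(m) + cos(m)^2 - 37)*cos(m)/((sin(m) - 8)^2*(sin(m) + 4)^2)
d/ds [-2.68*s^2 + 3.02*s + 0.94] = 3.02 - 5.36*s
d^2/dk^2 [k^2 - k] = 2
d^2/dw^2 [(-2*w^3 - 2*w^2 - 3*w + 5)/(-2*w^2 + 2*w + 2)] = (9*w^3 - 3*w^2 + 30*w - 11)/(w^6 - 3*w^5 + 5*w^3 - 3*w - 1)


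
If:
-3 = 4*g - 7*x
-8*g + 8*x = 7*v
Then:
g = 7*x/4 - 3/4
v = 6/7 - 6*x/7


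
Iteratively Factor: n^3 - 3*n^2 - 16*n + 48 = (n + 4)*(n^2 - 7*n + 12) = (n - 3)*(n + 4)*(n - 4)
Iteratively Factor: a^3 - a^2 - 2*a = (a)*(a^2 - a - 2) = a*(a - 2)*(a + 1)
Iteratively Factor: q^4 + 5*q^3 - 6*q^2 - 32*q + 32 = (q - 2)*(q^3 + 7*q^2 + 8*q - 16) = (q - 2)*(q - 1)*(q^2 + 8*q + 16) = (q - 2)*(q - 1)*(q + 4)*(q + 4)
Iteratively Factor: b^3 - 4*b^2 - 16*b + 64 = (b - 4)*(b^2 - 16) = (b - 4)*(b + 4)*(b - 4)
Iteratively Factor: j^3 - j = (j - 1)*(j^2 + j) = (j - 1)*(j + 1)*(j)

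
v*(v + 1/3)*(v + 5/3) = v^3 + 2*v^2 + 5*v/9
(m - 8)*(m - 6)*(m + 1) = m^3 - 13*m^2 + 34*m + 48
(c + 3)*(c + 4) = c^2 + 7*c + 12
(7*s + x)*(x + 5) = 7*s*x + 35*s + x^2 + 5*x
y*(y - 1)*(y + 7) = y^3 + 6*y^2 - 7*y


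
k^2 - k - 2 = (k - 2)*(k + 1)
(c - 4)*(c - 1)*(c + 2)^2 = c^4 - c^3 - 12*c^2 - 4*c + 16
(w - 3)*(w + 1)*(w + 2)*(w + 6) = w^4 + 6*w^3 - 7*w^2 - 48*w - 36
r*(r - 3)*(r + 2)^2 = r^4 + r^3 - 8*r^2 - 12*r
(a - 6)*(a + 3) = a^2 - 3*a - 18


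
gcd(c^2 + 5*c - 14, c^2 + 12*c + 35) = c + 7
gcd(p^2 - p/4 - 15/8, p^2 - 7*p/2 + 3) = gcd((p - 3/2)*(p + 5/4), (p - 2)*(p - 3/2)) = p - 3/2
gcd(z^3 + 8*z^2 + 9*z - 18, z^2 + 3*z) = z + 3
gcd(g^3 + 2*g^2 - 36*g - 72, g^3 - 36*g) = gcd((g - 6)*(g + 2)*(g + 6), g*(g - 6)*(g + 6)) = g^2 - 36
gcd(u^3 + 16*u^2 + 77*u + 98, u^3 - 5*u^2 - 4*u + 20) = u + 2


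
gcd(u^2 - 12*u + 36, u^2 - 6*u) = u - 6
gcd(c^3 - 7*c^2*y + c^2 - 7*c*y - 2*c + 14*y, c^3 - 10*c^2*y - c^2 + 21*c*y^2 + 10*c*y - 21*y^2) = -c^2 + 7*c*y + c - 7*y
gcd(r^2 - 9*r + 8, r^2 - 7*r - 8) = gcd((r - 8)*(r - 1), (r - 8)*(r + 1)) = r - 8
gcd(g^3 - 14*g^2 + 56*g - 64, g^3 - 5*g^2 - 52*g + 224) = g^2 - 12*g + 32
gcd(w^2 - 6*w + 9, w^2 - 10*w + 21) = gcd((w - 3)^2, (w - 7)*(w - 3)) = w - 3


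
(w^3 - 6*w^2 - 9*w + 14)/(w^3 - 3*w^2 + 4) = (w^3 - 6*w^2 - 9*w + 14)/(w^3 - 3*w^2 + 4)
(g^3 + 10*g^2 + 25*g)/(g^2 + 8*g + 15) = g*(g + 5)/(g + 3)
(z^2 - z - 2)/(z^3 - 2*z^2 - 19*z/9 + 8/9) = 9*(z - 2)/(9*z^2 - 27*z + 8)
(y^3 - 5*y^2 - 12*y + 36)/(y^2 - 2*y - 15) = (y^2 - 8*y + 12)/(y - 5)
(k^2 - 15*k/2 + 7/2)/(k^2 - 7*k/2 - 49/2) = (2*k - 1)/(2*k + 7)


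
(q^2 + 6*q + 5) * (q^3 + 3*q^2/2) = q^5 + 15*q^4/2 + 14*q^3 + 15*q^2/2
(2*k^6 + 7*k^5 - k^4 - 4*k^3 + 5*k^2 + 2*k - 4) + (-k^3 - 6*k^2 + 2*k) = 2*k^6 + 7*k^5 - k^4 - 5*k^3 - k^2 + 4*k - 4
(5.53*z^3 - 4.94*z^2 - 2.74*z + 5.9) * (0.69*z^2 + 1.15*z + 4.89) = 3.8157*z^5 + 2.9509*z^4 + 19.4701*z^3 - 23.2366*z^2 - 6.6136*z + 28.851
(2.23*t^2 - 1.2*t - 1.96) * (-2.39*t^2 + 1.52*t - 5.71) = -5.3297*t^4 + 6.2576*t^3 - 9.8729*t^2 + 3.8728*t + 11.1916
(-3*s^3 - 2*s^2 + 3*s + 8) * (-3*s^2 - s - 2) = 9*s^5 + 9*s^4 - s^3 - 23*s^2 - 14*s - 16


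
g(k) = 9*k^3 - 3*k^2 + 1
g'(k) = 27*k^2 - 6*k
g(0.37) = 1.05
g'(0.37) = 1.48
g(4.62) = 824.47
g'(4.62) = 548.58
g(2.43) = 112.43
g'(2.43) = 144.85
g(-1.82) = -63.19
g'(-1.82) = 100.35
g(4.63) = 829.96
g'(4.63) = 551.02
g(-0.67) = -3.05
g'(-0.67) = 16.14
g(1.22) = 12.88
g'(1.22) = 32.87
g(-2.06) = -90.41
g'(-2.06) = 126.94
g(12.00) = 15121.00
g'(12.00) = 3816.00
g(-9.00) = -6803.00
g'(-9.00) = 2241.00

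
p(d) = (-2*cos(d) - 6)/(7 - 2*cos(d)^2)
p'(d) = 2*sin(d)/(7 - 2*cos(d)^2) - 4*(-2*cos(d) - 6)*sin(d)*cos(d)/(7 - 2*cos(d)^2)^2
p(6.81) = -1.40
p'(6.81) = 0.63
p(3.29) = -0.80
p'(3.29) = 0.03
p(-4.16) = -0.77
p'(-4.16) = 0.05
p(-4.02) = -0.76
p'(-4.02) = 0.01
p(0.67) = -1.31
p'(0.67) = 0.66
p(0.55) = -1.39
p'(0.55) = 0.63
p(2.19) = -0.76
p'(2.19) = 0.03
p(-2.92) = -0.79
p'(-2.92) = 0.05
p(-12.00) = -1.38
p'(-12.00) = 0.64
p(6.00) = -1.54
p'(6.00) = -0.43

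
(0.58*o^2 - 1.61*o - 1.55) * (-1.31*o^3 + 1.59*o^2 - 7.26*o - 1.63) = -0.7598*o^5 + 3.0313*o^4 - 4.7402*o^3 + 8.2787*o^2 + 13.8773*o + 2.5265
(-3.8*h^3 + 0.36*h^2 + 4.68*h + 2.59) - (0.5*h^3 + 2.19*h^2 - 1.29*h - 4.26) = -4.3*h^3 - 1.83*h^2 + 5.97*h + 6.85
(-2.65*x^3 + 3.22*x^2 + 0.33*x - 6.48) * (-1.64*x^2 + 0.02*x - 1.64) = 4.346*x^5 - 5.3338*x^4 + 3.8692*x^3 + 5.353*x^2 - 0.6708*x + 10.6272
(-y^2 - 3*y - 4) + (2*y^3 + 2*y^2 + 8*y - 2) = 2*y^3 + y^2 + 5*y - 6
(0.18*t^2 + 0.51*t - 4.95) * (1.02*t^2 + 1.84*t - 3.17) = 0.1836*t^4 + 0.8514*t^3 - 4.6812*t^2 - 10.7247*t + 15.6915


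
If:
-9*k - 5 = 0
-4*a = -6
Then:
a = 3/2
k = -5/9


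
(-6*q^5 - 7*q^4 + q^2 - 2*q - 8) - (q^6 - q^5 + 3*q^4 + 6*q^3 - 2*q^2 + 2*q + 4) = -q^6 - 5*q^5 - 10*q^4 - 6*q^3 + 3*q^2 - 4*q - 12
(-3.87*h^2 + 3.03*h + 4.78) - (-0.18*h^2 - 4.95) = -3.69*h^2 + 3.03*h + 9.73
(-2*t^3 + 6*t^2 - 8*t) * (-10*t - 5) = 20*t^4 - 50*t^3 + 50*t^2 + 40*t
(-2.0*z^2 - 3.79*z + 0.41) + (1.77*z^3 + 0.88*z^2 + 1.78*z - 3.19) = 1.77*z^3 - 1.12*z^2 - 2.01*z - 2.78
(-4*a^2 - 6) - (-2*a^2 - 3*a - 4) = -2*a^2 + 3*a - 2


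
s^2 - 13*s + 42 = (s - 7)*(s - 6)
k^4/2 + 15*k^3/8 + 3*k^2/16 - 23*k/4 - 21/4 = (k/2 + 1)*(k - 7/4)*(k + 3/2)*(k + 2)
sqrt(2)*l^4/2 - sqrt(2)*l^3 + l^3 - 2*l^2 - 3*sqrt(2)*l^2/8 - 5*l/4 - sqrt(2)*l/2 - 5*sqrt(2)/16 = (l - 5/2)*(l + 1/2)*(l + sqrt(2)/2)*(sqrt(2)*l/2 + 1/2)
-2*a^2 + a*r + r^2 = (-a + r)*(2*a + r)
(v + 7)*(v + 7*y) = v^2 + 7*v*y + 7*v + 49*y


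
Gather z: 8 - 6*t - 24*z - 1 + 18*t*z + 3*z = -6*t + z*(18*t - 21) + 7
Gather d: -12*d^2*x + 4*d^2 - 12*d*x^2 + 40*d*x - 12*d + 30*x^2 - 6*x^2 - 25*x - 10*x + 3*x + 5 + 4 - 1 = d^2*(4 - 12*x) + d*(-12*x^2 + 40*x - 12) + 24*x^2 - 32*x + 8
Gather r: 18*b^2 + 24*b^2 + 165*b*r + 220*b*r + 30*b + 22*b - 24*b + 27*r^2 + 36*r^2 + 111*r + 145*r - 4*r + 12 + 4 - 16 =42*b^2 + 28*b + 63*r^2 + r*(385*b + 252)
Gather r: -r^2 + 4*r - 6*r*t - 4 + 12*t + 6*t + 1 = -r^2 + r*(4 - 6*t) + 18*t - 3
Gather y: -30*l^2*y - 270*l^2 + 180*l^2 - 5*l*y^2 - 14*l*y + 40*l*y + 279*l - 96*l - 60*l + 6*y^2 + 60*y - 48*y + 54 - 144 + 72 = -90*l^2 + 123*l + y^2*(6 - 5*l) + y*(-30*l^2 + 26*l + 12) - 18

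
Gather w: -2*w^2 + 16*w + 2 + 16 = -2*w^2 + 16*w + 18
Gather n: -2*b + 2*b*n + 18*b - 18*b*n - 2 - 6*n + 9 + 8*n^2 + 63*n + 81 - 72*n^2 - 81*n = 16*b - 64*n^2 + n*(-16*b - 24) + 88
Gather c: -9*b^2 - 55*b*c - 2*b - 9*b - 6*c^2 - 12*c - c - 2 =-9*b^2 - 11*b - 6*c^2 + c*(-55*b - 13) - 2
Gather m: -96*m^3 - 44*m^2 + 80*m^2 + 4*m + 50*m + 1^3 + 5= -96*m^3 + 36*m^2 + 54*m + 6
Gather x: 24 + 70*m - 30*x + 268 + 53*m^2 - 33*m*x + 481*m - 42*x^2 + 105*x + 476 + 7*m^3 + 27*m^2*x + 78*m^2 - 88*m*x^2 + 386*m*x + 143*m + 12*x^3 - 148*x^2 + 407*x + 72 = 7*m^3 + 131*m^2 + 694*m + 12*x^3 + x^2*(-88*m - 190) + x*(27*m^2 + 353*m + 482) + 840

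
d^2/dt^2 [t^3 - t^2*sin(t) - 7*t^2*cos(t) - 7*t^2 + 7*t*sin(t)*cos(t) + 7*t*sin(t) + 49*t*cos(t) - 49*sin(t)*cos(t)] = t^2*sin(t) + 7*t^2*cos(t) + 21*t*sin(t) - 14*t*sin(2*t) - 53*t*cos(t) + 6*t - 100*sin(t) + 98*sin(2*t) + 14*cos(2*t) - 14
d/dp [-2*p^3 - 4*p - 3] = -6*p^2 - 4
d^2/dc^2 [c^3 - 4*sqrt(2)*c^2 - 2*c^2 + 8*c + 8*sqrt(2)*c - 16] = 6*c - 8*sqrt(2) - 4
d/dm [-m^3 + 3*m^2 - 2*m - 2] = -3*m^2 + 6*m - 2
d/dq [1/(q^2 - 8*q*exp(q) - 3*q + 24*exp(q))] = (8*q*exp(q) - 2*q - 16*exp(q) + 3)/(q^2 - 8*q*exp(q) - 3*q + 24*exp(q))^2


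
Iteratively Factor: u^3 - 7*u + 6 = (u + 3)*(u^2 - 3*u + 2) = (u - 1)*(u + 3)*(u - 2)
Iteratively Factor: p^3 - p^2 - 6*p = (p - 3)*(p^2 + 2*p) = p*(p - 3)*(p + 2)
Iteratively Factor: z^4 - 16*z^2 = (z + 4)*(z^3 - 4*z^2) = (z - 4)*(z + 4)*(z^2) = z*(z - 4)*(z + 4)*(z)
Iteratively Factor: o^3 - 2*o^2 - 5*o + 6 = (o + 2)*(o^2 - 4*o + 3) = (o - 1)*(o + 2)*(o - 3)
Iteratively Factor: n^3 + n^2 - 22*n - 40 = (n + 4)*(n^2 - 3*n - 10) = (n + 2)*(n + 4)*(n - 5)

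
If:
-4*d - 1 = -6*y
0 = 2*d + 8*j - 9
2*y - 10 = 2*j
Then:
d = 13/2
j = -1/2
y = 9/2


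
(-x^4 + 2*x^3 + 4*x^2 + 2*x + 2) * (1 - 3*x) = 3*x^5 - 7*x^4 - 10*x^3 - 2*x^2 - 4*x + 2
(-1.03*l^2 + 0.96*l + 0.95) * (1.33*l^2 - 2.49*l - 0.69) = -1.3699*l^4 + 3.8415*l^3 - 0.4162*l^2 - 3.0279*l - 0.6555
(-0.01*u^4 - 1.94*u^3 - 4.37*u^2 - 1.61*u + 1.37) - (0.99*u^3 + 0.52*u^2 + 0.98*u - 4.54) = -0.01*u^4 - 2.93*u^3 - 4.89*u^2 - 2.59*u + 5.91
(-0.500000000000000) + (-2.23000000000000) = -2.73000000000000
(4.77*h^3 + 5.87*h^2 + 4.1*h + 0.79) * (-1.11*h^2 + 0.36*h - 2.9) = -5.2947*h^5 - 4.7985*h^4 - 16.2708*h^3 - 16.4239*h^2 - 11.6056*h - 2.291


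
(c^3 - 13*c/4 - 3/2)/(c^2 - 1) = (4*c^3 - 13*c - 6)/(4*(c^2 - 1))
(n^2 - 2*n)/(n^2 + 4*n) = (n - 2)/(n + 4)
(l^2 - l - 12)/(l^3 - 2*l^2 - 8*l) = (l + 3)/(l*(l + 2))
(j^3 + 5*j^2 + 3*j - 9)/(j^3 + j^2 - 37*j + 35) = (j^2 + 6*j + 9)/(j^2 + 2*j - 35)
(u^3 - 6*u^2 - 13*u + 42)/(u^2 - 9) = (u^2 - 9*u + 14)/(u - 3)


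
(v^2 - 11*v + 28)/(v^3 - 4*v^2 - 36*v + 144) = (v - 7)/(v^2 - 36)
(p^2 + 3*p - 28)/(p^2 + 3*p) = (p^2 + 3*p - 28)/(p*(p + 3))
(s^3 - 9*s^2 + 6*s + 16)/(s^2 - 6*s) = (s^3 - 9*s^2 + 6*s + 16)/(s*(s - 6))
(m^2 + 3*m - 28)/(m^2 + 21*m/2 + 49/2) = 2*(m - 4)/(2*m + 7)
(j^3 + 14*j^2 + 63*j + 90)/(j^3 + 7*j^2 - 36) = (j + 5)/(j - 2)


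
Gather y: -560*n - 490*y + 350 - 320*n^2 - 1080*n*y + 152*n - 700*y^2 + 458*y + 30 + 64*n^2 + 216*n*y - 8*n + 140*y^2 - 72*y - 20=-256*n^2 - 416*n - 560*y^2 + y*(-864*n - 104) + 360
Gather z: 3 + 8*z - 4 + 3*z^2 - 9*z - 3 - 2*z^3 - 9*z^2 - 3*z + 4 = -2*z^3 - 6*z^2 - 4*z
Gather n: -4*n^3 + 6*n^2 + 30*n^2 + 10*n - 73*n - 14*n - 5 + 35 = -4*n^3 + 36*n^2 - 77*n + 30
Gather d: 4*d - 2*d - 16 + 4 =2*d - 12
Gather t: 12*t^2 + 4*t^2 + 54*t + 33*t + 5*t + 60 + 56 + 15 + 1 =16*t^2 + 92*t + 132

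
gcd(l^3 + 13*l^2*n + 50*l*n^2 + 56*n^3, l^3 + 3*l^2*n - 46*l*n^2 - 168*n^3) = l + 4*n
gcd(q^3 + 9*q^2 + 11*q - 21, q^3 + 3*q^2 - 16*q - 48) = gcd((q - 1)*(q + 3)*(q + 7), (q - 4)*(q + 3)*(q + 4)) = q + 3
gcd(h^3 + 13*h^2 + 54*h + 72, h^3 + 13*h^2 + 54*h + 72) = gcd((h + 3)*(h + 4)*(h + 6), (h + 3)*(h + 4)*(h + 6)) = h^3 + 13*h^2 + 54*h + 72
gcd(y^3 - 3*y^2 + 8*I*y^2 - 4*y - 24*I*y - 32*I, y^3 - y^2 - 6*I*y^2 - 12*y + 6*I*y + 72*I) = y - 4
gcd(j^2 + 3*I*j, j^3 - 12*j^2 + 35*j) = j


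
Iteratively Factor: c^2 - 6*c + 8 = (c - 4)*(c - 2)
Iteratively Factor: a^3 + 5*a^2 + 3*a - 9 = (a + 3)*(a^2 + 2*a - 3) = (a + 3)^2*(a - 1)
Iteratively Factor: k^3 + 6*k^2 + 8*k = (k)*(k^2 + 6*k + 8) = k*(k + 2)*(k + 4)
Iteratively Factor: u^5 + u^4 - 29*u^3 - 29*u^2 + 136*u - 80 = (u - 1)*(u^4 + 2*u^3 - 27*u^2 - 56*u + 80) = (u - 1)^2*(u^3 + 3*u^2 - 24*u - 80) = (u - 1)^2*(u + 4)*(u^2 - u - 20) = (u - 1)^2*(u + 4)^2*(u - 5)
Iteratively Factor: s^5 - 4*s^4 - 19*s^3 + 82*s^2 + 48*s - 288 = (s + 2)*(s^4 - 6*s^3 - 7*s^2 + 96*s - 144) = (s - 3)*(s + 2)*(s^3 - 3*s^2 - 16*s + 48) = (s - 3)^2*(s + 2)*(s^2 - 16) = (s - 4)*(s - 3)^2*(s + 2)*(s + 4)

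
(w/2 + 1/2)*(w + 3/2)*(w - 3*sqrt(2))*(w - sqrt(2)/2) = w^4/2 - 7*sqrt(2)*w^3/4 + 5*w^3/4 - 35*sqrt(2)*w^2/8 + 9*w^2/4 - 21*sqrt(2)*w/8 + 15*w/4 + 9/4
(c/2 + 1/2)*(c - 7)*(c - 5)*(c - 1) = c^4/2 - 6*c^3 + 17*c^2 + 6*c - 35/2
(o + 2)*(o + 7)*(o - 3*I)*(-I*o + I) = -I*o^4 - 3*o^3 - 8*I*o^3 - 24*o^2 - 5*I*o^2 - 15*o + 14*I*o + 42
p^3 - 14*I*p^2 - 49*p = p*(p - 7*I)^2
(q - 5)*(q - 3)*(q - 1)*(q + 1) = q^4 - 8*q^3 + 14*q^2 + 8*q - 15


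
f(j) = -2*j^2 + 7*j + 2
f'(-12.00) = 55.00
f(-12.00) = -370.00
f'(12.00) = -41.00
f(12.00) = -202.00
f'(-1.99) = 14.96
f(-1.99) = -19.85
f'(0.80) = 3.80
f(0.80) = 6.32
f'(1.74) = 0.04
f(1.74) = 8.12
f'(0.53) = 4.88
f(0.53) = 5.15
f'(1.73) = 0.08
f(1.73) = 8.12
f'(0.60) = 4.60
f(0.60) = 5.48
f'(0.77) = 3.92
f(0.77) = 6.20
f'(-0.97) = 10.88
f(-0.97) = -6.67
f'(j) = 7 - 4*j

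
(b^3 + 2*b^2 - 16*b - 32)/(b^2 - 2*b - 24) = (b^2 - 2*b - 8)/(b - 6)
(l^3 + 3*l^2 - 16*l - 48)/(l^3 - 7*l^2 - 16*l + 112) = (l + 3)/(l - 7)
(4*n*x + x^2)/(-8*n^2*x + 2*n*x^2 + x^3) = 1/(-2*n + x)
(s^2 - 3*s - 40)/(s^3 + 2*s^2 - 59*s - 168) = (s + 5)/(s^2 + 10*s + 21)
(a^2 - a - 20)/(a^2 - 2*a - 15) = (a + 4)/(a + 3)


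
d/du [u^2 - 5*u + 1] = 2*u - 5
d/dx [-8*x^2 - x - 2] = -16*x - 1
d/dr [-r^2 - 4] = -2*r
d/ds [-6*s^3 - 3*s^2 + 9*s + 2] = -18*s^2 - 6*s + 9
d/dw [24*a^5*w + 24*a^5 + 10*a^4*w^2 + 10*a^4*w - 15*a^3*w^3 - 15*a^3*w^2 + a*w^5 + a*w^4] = a*(24*a^4 + 20*a^3*w + 10*a^3 - 45*a^2*w^2 - 30*a^2*w + 5*w^4 + 4*w^3)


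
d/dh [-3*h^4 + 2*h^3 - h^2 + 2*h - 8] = -12*h^3 + 6*h^2 - 2*h + 2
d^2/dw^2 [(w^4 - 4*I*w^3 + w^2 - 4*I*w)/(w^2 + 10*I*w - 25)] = 2*(w^4 + 20*I*w^3 - 150*w^2 + 286*I*w - 65)/(w^4 + 20*I*w^3 - 150*w^2 - 500*I*w + 625)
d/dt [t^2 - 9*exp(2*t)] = 2*t - 18*exp(2*t)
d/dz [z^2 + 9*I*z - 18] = 2*z + 9*I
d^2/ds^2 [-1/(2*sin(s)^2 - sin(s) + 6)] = (16*sin(s)^4 - 6*sin(s)^3 - 71*sin(s)^2 + 18*sin(s) + 22)/(-sin(s) - cos(2*s) + 7)^3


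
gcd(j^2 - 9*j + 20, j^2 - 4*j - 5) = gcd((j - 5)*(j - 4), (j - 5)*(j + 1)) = j - 5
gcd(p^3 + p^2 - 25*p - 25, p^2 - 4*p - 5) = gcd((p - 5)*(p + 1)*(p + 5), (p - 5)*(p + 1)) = p^2 - 4*p - 5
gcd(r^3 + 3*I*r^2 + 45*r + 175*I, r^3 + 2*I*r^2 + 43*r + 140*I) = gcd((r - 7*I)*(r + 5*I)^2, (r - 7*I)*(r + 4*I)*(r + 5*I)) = r^2 - 2*I*r + 35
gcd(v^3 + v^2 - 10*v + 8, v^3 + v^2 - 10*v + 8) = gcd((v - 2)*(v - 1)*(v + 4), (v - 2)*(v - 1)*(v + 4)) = v^3 + v^2 - 10*v + 8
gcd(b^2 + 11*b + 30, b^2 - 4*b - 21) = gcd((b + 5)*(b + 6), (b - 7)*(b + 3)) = 1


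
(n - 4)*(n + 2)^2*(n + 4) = n^4 + 4*n^3 - 12*n^2 - 64*n - 64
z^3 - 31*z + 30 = (z - 5)*(z - 1)*(z + 6)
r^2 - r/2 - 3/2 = (r - 3/2)*(r + 1)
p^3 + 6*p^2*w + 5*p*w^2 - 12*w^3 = (p - w)*(p + 3*w)*(p + 4*w)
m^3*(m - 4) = m^4 - 4*m^3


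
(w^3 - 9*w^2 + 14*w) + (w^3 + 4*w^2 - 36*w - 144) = 2*w^3 - 5*w^2 - 22*w - 144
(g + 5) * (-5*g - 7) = -5*g^2 - 32*g - 35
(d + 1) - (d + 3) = -2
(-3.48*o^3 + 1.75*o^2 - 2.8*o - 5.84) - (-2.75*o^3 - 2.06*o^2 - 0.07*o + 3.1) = -0.73*o^3 + 3.81*o^2 - 2.73*o - 8.94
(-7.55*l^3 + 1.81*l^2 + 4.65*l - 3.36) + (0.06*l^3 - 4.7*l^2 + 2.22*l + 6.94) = -7.49*l^3 - 2.89*l^2 + 6.87*l + 3.58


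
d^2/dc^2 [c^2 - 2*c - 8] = 2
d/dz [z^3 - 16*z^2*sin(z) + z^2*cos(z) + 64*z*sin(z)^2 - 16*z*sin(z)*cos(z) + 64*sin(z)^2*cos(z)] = -z^2*sin(z) - 16*z^2*cos(z) + 3*z^2 + 32*z*sin(z)^2 + 128*z*sin(z)*cos(z) - 32*z*sin(z) + 2*z*cos(z) - 16*z - 192*sin(z)^3 + 64*sin(z)^2 - 16*sin(z)*cos(z) + 128*sin(z)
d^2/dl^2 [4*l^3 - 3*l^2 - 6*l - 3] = 24*l - 6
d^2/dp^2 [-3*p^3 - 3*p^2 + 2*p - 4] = -18*p - 6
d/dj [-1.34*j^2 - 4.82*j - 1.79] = -2.68*j - 4.82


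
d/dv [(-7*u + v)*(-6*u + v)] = -13*u + 2*v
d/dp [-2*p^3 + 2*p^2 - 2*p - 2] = -6*p^2 + 4*p - 2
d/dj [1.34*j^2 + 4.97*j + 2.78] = 2.68*j + 4.97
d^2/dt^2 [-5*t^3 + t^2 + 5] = 2 - 30*t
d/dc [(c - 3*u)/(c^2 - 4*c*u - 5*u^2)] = (c^2 - 4*c*u - 5*u^2 - 2*(c - 3*u)*(c - 2*u))/(-c^2 + 4*c*u + 5*u^2)^2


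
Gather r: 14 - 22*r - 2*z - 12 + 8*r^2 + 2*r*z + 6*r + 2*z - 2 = 8*r^2 + r*(2*z - 16)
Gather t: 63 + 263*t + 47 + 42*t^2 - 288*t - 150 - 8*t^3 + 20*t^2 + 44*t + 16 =-8*t^3 + 62*t^2 + 19*t - 24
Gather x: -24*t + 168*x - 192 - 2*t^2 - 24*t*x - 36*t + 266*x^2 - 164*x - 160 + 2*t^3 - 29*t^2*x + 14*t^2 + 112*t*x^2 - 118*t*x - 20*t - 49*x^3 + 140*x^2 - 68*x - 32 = 2*t^3 + 12*t^2 - 80*t - 49*x^3 + x^2*(112*t + 406) + x*(-29*t^2 - 142*t - 64) - 384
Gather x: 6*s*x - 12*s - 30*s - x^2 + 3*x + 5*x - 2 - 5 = -42*s - x^2 + x*(6*s + 8) - 7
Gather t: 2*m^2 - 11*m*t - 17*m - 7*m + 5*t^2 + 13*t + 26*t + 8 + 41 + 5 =2*m^2 - 24*m + 5*t^2 + t*(39 - 11*m) + 54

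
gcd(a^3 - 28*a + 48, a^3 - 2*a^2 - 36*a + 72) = a^2 + 4*a - 12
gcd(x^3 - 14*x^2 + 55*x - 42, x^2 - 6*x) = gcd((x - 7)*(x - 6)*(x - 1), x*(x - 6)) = x - 6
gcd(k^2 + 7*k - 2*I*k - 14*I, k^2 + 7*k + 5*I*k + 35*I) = k + 7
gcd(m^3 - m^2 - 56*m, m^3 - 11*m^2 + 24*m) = m^2 - 8*m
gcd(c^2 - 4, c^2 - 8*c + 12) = c - 2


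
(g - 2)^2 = g^2 - 4*g + 4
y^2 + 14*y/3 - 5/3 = (y - 1/3)*(y + 5)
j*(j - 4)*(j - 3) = j^3 - 7*j^2 + 12*j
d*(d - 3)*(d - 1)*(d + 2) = d^4 - 2*d^3 - 5*d^2 + 6*d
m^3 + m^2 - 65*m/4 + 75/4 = (m - 5/2)*(m - 3/2)*(m + 5)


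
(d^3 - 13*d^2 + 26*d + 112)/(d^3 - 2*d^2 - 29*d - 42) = (d - 8)/(d + 3)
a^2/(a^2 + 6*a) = a/(a + 6)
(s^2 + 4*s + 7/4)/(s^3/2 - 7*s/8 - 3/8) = 2*(2*s + 7)/(2*s^2 - s - 3)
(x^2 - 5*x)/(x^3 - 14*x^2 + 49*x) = (x - 5)/(x^2 - 14*x + 49)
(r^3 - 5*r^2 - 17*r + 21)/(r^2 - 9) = (r^2 - 8*r + 7)/(r - 3)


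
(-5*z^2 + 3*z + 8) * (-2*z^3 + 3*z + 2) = 10*z^5 - 6*z^4 - 31*z^3 - z^2 + 30*z + 16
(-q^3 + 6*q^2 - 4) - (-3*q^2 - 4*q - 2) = -q^3 + 9*q^2 + 4*q - 2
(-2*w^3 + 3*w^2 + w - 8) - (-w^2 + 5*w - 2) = -2*w^3 + 4*w^2 - 4*w - 6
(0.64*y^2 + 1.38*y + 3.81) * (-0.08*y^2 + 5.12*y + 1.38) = -0.0512*y^4 + 3.1664*y^3 + 7.644*y^2 + 21.4116*y + 5.2578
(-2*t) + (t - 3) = -t - 3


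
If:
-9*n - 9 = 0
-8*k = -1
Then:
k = 1/8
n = -1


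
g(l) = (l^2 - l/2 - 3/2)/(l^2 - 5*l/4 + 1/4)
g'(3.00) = 0.06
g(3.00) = 1.09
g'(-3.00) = -0.11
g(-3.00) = 0.69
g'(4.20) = -0.00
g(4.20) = 1.11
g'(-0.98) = -1.04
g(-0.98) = -0.02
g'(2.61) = 0.14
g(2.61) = 1.05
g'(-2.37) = -0.19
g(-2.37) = 0.60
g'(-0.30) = -6.10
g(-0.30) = -1.76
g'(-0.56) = -2.63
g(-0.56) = -0.72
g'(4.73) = -0.01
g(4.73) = 1.11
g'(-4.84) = -0.04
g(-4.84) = 0.82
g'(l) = (5/4 - 2*l)*(l^2 - l/2 - 3/2)/(l^2 - 5*l/4 + 1/4)^2 + (2*l - 1/2)/(l^2 - 5*l/4 + 1/4)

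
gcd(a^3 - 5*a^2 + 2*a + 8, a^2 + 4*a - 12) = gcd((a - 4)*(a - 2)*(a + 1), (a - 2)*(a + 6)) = a - 2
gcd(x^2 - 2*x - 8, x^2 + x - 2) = x + 2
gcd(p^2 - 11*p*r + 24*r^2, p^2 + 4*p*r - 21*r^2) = p - 3*r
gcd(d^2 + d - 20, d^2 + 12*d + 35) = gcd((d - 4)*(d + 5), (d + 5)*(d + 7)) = d + 5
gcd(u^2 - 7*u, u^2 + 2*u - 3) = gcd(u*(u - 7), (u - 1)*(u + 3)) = 1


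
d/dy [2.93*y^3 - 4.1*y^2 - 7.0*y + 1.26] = 8.79*y^2 - 8.2*y - 7.0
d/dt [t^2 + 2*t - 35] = 2*t + 2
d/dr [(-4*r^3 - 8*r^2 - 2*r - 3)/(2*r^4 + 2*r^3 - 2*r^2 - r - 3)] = (8*r^6 + 32*r^5 + 36*r^4 + 40*r^3 + 58*r^2 + 36*r + 3)/(4*r^8 + 8*r^7 - 4*r^6 - 12*r^5 - 12*r^4 - 8*r^3 + 13*r^2 + 6*r + 9)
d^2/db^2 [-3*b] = 0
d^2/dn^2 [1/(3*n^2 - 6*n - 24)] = 2*(n^2 - 2*n - 4*(n - 1)^2 - 8)/(3*(-n^2 + 2*n + 8)^3)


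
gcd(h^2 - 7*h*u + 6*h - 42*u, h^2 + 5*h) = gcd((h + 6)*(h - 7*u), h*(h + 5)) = 1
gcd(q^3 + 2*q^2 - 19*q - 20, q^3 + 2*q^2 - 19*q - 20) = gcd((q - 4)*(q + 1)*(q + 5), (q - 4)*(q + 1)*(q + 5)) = q^3 + 2*q^2 - 19*q - 20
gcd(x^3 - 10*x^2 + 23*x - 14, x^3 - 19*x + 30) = x - 2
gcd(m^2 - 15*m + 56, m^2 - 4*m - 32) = m - 8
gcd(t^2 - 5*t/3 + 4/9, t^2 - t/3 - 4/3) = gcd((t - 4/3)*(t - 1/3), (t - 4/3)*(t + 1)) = t - 4/3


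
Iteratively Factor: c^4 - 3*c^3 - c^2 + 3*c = (c + 1)*(c^3 - 4*c^2 + 3*c) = (c - 1)*(c + 1)*(c^2 - 3*c) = c*(c - 1)*(c + 1)*(c - 3)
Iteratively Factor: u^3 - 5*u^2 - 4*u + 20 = (u + 2)*(u^2 - 7*u + 10) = (u - 5)*(u + 2)*(u - 2)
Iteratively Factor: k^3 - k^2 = (k)*(k^2 - k) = k^2*(k - 1)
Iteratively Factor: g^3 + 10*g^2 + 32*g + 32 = (g + 2)*(g^2 + 8*g + 16) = (g + 2)*(g + 4)*(g + 4)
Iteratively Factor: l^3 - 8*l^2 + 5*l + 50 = (l - 5)*(l^2 - 3*l - 10) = (l - 5)*(l + 2)*(l - 5)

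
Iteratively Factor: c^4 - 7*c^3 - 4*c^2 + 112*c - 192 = (c - 4)*(c^3 - 3*c^2 - 16*c + 48) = (c - 4)*(c + 4)*(c^2 - 7*c + 12) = (c - 4)*(c - 3)*(c + 4)*(c - 4)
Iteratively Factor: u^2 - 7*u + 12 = (u - 4)*(u - 3)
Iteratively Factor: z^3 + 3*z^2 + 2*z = (z + 1)*(z^2 + 2*z) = (z + 1)*(z + 2)*(z)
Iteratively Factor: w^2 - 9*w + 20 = (w - 5)*(w - 4)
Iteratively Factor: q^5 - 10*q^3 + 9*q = (q + 1)*(q^4 - q^3 - 9*q^2 + 9*q) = (q - 3)*(q + 1)*(q^3 + 2*q^2 - 3*q) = q*(q - 3)*(q + 1)*(q^2 + 2*q - 3) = q*(q - 3)*(q + 1)*(q + 3)*(q - 1)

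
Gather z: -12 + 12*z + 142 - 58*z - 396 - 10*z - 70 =-56*z - 336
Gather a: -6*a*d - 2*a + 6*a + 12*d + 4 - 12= a*(4 - 6*d) + 12*d - 8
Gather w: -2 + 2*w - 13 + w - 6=3*w - 21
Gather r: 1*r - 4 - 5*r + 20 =16 - 4*r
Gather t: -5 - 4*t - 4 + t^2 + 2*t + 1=t^2 - 2*t - 8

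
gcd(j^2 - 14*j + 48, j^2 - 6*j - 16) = j - 8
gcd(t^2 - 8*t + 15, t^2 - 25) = t - 5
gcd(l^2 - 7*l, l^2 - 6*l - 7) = l - 7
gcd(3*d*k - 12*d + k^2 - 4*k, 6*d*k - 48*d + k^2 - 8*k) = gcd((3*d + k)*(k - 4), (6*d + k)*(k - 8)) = 1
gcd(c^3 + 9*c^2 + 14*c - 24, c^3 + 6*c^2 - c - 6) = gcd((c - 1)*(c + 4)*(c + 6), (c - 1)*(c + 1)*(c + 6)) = c^2 + 5*c - 6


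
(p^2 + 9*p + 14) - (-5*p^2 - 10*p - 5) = 6*p^2 + 19*p + 19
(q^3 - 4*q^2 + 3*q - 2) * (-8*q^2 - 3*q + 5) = -8*q^5 + 29*q^4 - 7*q^3 - 13*q^2 + 21*q - 10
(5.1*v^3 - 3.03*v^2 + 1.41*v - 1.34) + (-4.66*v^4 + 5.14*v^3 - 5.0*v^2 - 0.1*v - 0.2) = -4.66*v^4 + 10.24*v^3 - 8.03*v^2 + 1.31*v - 1.54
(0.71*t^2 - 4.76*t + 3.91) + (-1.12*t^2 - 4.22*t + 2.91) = -0.41*t^2 - 8.98*t + 6.82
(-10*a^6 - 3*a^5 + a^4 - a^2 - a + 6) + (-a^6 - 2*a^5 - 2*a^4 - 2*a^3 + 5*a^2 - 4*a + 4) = -11*a^6 - 5*a^5 - a^4 - 2*a^3 + 4*a^2 - 5*a + 10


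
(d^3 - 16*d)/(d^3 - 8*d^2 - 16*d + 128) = d/(d - 8)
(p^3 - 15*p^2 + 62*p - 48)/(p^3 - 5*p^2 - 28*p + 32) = (p - 6)/(p + 4)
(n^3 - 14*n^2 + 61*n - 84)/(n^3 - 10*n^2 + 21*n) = (n - 4)/n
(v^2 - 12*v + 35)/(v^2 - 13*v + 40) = (v - 7)/(v - 8)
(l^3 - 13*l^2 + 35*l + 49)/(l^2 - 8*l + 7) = (l^2 - 6*l - 7)/(l - 1)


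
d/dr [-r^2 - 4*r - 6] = -2*r - 4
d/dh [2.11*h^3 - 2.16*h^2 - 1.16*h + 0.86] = 6.33*h^2 - 4.32*h - 1.16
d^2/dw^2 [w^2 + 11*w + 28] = 2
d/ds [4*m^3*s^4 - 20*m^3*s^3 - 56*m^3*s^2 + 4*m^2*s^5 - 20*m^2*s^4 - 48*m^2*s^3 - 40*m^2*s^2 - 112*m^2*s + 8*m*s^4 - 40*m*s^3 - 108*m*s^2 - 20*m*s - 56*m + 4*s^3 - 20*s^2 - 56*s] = 16*m^3*s^3 - 60*m^3*s^2 - 112*m^3*s + 20*m^2*s^4 - 80*m^2*s^3 - 144*m^2*s^2 - 80*m^2*s - 112*m^2 + 32*m*s^3 - 120*m*s^2 - 216*m*s - 20*m + 12*s^2 - 40*s - 56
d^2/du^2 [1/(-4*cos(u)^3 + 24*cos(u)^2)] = 3*(6*tan(u)^4 + 100/cos(u)^2 + 31/cos(u)^3 - 11*cos(3*u)/cos(u)^4 - 150/cos(u)^4)/(8*(cos(u) - 6)^3)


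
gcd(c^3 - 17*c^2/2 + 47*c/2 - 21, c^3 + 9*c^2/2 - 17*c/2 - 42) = c - 3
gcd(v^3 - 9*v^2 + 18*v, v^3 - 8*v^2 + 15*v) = v^2 - 3*v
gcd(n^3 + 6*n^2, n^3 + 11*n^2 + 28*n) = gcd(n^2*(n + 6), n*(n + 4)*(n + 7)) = n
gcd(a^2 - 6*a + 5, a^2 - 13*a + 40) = a - 5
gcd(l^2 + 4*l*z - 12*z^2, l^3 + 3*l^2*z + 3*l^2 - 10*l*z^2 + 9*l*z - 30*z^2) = -l + 2*z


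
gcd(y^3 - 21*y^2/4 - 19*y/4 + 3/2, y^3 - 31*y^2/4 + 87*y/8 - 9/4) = y^2 - 25*y/4 + 3/2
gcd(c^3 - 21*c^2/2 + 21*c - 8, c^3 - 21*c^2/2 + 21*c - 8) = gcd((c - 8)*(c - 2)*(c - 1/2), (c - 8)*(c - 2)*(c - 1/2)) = c^3 - 21*c^2/2 + 21*c - 8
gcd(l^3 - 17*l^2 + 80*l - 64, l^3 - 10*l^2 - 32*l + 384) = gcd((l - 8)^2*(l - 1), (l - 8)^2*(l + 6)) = l^2 - 16*l + 64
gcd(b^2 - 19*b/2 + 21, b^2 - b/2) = 1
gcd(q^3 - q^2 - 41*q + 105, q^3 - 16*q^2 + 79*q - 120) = q^2 - 8*q + 15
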